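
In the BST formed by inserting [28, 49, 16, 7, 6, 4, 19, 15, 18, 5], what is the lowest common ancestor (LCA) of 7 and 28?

Tree insertion order: [28, 49, 16, 7, 6, 4, 19, 15, 18, 5]
Tree (level-order array): [28, 16, 49, 7, 19, None, None, 6, 15, 18, None, 4, None, None, None, None, None, None, 5]
In a BST, the LCA of p=7, q=28 is the first node v on the
root-to-leaf path with p <= v <= q (go left if both < v, right if both > v).
Walk from root:
  at 28: 7 <= 28 <= 28, this is the LCA
LCA = 28


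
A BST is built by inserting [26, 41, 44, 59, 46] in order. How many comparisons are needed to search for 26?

Search path for 26: 26
Found: True
Comparisons: 1


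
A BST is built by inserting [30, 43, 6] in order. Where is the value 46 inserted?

Starting tree (level order): [30, 6, 43]
Insertion path: 30 -> 43
Result: insert 46 as right child of 43
Final tree (level order): [30, 6, 43, None, None, None, 46]


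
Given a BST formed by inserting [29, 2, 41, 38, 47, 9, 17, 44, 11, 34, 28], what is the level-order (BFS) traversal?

Tree insertion order: [29, 2, 41, 38, 47, 9, 17, 44, 11, 34, 28]
Tree (level-order array): [29, 2, 41, None, 9, 38, 47, None, 17, 34, None, 44, None, 11, 28]
BFS from the root, enqueuing left then right child of each popped node:
  queue [29] -> pop 29, enqueue [2, 41], visited so far: [29]
  queue [2, 41] -> pop 2, enqueue [9], visited so far: [29, 2]
  queue [41, 9] -> pop 41, enqueue [38, 47], visited so far: [29, 2, 41]
  queue [9, 38, 47] -> pop 9, enqueue [17], visited so far: [29, 2, 41, 9]
  queue [38, 47, 17] -> pop 38, enqueue [34], visited so far: [29, 2, 41, 9, 38]
  queue [47, 17, 34] -> pop 47, enqueue [44], visited so far: [29, 2, 41, 9, 38, 47]
  queue [17, 34, 44] -> pop 17, enqueue [11, 28], visited so far: [29, 2, 41, 9, 38, 47, 17]
  queue [34, 44, 11, 28] -> pop 34, enqueue [none], visited so far: [29, 2, 41, 9, 38, 47, 17, 34]
  queue [44, 11, 28] -> pop 44, enqueue [none], visited so far: [29, 2, 41, 9, 38, 47, 17, 34, 44]
  queue [11, 28] -> pop 11, enqueue [none], visited so far: [29, 2, 41, 9, 38, 47, 17, 34, 44, 11]
  queue [28] -> pop 28, enqueue [none], visited so far: [29, 2, 41, 9, 38, 47, 17, 34, 44, 11, 28]
Result: [29, 2, 41, 9, 38, 47, 17, 34, 44, 11, 28]


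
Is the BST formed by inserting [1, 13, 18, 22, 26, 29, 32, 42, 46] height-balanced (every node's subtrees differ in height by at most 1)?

Tree (level-order array): [1, None, 13, None, 18, None, 22, None, 26, None, 29, None, 32, None, 42, None, 46]
Definition: a tree is height-balanced if, at every node, |h(left) - h(right)| <= 1 (empty subtree has height -1).
Bottom-up per-node check:
  node 46: h_left=-1, h_right=-1, diff=0 [OK], height=0
  node 42: h_left=-1, h_right=0, diff=1 [OK], height=1
  node 32: h_left=-1, h_right=1, diff=2 [FAIL (|-1-1|=2 > 1)], height=2
  node 29: h_left=-1, h_right=2, diff=3 [FAIL (|-1-2|=3 > 1)], height=3
  node 26: h_left=-1, h_right=3, diff=4 [FAIL (|-1-3|=4 > 1)], height=4
  node 22: h_left=-1, h_right=4, diff=5 [FAIL (|-1-4|=5 > 1)], height=5
  node 18: h_left=-1, h_right=5, diff=6 [FAIL (|-1-5|=6 > 1)], height=6
  node 13: h_left=-1, h_right=6, diff=7 [FAIL (|-1-6|=7 > 1)], height=7
  node 1: h_left=-1, h_right=7, diff=8 [FAIL (|-1-7|=8 > 1)], height=8
Node 32 violates the condition: |-1 - 1| = 2 > 1.
Result: Not balanced


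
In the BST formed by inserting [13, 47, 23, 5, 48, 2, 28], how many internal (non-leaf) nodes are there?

Tree built from: [13, 47, 23, 5, 48, 2, 28]
Tree (level-order array): [13, 5, 47, 2, None, 23, 48, None, None, None, 28]
Rule: An internal node has at least one child.
Per-node child counts:
  node 13: 2 child(ren)
  node 5: 1 child(ren)
  node 2: 0 child(ren)
  node 47: 2 child(ren)
  node 23: 1 child(ren)
  node 28: 0 child(ren)
  node 48: 0 child(ren)
Matching nodes: [13, 5, 47, 23]
Count of internal (non-leaf) nodes: 4


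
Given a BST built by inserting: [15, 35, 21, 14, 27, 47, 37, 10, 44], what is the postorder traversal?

Tree insertion order: [15, 35, 21, 14, 27, 47, 37, 10, 44]
Tree (level-order array): [15, 14, 35, 10, None, 21, 47, None, None, None, 27, 37, None, None, None, None, 44]
Postorder traversal: [10, 14, 27, 21, 44, 37, 47, 35, 15]


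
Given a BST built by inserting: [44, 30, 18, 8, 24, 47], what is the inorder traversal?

Tree insertion order: [44, 30, 18, 8, 24, 47]
Tree (level-order array): [44, 30, 47, 18, None, None, None, 8, 24]
Inorder traversal: [8, 18, 24, 30, 44, 47]


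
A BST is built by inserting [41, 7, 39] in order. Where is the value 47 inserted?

Starting tree (level order): [41, 7, None, None, 39]
Insertion path: 41
Result: insert 47 as right child of 41
Final tree (level order): [41, 7, 47, None, 39]


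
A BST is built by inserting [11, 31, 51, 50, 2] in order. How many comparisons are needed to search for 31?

Search path for 31: 11 -> 31
Found: True
Comparisons: 2


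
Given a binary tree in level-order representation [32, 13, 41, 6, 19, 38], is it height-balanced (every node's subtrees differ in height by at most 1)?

Tree (level-order array): [32, 13, 41, 6, 19, 38]
Definition: a tree is height-balanced if, at every node, |h(left) - h(right)| <= 1 (empty subtree has height -1).
Bottom-up per-node check:
  node 6: h_left=-1, h_right=-1, diff=0 [OK], height=0
  node 19: h_left=-1, h_right=-1, diff=0 [OK], height=0
  node 13: h_left=0, h_right=0, diff=0 [OK], height=1
  node 38: h_left=-1, h_right=-1, diff=0 [OK], height=0
  node 41: h_left=0, h_right=-1, diff=1 [OK], height=1
  node 32: h_left=1, h_right=1, diff=0 [OK], height=2
All nodes satisfy the balance condition.
Result: Balanced


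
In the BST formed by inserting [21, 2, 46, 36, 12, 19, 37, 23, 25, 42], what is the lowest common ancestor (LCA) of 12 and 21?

Tree insertion order: [21, 2, 46, 36, 12, 19, 37, 23, 25, 42]
Tree (level-order array): [21, 2, 46, None, 12, 36, None, None, 19, 23, 37, None, None, None, 25, None, 42]
In a BST, the LCA of p=12, q=21 is the first node v on the
root-to-leaf path with p <= v <= q (go left if both < v, right if both > v).
Walk from root:
  at 21: 12 <= 21 <= 21, this is the LCA
LCA = 21


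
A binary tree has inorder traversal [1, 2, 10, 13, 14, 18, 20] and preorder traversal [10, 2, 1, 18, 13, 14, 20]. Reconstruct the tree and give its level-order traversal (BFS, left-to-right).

Inorder:  [1, 2, 10, 13, 14, 18, 20]
Preorder: [10, 2, 1, 18, 13, 14, 20]
Algorithm: preorder visits root first, so consume preorder in order;
for each root, split the current inorder slice at that value into
left-subtree inorder and right-subtree inorder, then recurse.
Recursive splits:
  root=10; inorder splits into left=[1, 2], right=[13, 14, 18, 20]
  root=2; inorder splits into left=[1], right=[]
  root=1; inorder splits into left=[], right=[]
  root=18; inorder splits into left=[13, 14], right=[20]
  root=13; inorder splits into left=[], right=[14]
  root=14; inorder splits into left=[], right=[]
  root=20; inorder splits into left=[], right=[]
Reconstructed level-order: [10, 2, 18, 1, 13, 20, 14]


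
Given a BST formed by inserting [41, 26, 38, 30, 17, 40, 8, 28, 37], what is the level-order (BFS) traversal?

Tree insertion order: [41, 26, 38, 30, 17, 40, 8, 28, 37]
Tree (level-order array): [41, 26, None, 17, 38, 8, None, 30, 40, None, None, 28, 37]
BFS from the root, enqueuing left then right child of each popped node:
  queue [41] -> pop 41, enqueue [26], visited so far: [41]
  queue [26] -> pop 26, enqueue [17, 38], visited so far: [41, 26]
  queue [17, 38] -> pop 17, enqueue [8], visited so far: [41, 26, 17]
  queue [38, 8] -> pop 38, enqueue [30, 40], visited so far: [41, 26, 17, 38]
  queue [8, 30, 40] -> pop 8, enqueue [none], visited so far: [41, 26, 17, 38, 8]
  queue [30, 40] -> pop 30, enqueue [28, 37], visited so far: [41, 26, 17, 38, 8, 30]
  queue [40, 28, 37] -> pop 40, enqueue [none], visited so far: [41, 26, 17, 38, 8, 30, 40]
  queue [28, 37] -> pop 28, enqueue [none], visited so far: [41, 26, 17, 38, 8, 30, 40, 28]
  queue [37] -> pop 37, enqueue [none], visited so far: [41, 26, 17, 38, 8, 30, 40, 28, 37]
Result: [41, 26, 17, 38, 8, 30, 40, 28, 37]


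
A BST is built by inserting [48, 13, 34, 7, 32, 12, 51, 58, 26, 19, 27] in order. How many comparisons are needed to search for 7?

Search path for 7: 48 -> 13 -> 7
Found: True
Comparisons: 3


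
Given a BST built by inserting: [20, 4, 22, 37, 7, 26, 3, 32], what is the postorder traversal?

Tree insertion order: [20, 4, 22, 37, 7, 26, 3, 32]
Tree (level-order array): [20, 4, 22, 3, 7, None, 37, None, None, None, None, 26, None, None, 32]
Postorder traversal: [3, 7, 4, 32, 26, 37, 22, 20]


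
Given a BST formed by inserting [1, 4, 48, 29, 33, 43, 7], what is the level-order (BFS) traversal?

Tree insertion order: [1, 4, 48, 29, 33, 43, 7]
Tree (level-order array): [1, None, 4, None, 48, 29, None, 7, 33, None, None, None, 43]
BFS from the root, enqueuing left then right child of each popped node:
  queue [1] -> pop 1, enqueue [4], visited so far: [1]
  queue [4] -> pop 4, enqueue [48], visited so far: [1, 4]
  queue [48] -> pop 48, enqueue [29], visited so far: [1, 4, 48]
  queue [29] -> pop 29, enqueue [7, 33], visited so far: [1, 4, 48, 29]
  queue [7, 33] -> pop 7, enqueue [none], visited so far: [1, 4, 48, 29, 7]
  queue [33] -> pop 33, enqueue [43], visited so far: [1, 4, 48, 29, 7, 33]
  queue [43] -> pop 43, enqueue [none], visited so far: [1, 4, 48, 29, 7, 33, 43]
Result: [1, 4, 48, 29, 7, 33, 43]


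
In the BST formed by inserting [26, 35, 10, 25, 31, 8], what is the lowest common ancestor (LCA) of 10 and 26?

Tree insertion order: [26, 35, 10, 25, 31, 8]
Tree (level-order array): [26, 10, 35, 8, 25, 31]
In a BST, the LCA of p=10, q=26 is the first node v on the
root-to-leaf path with p <= v <= q (go left if both < v, right if both > v).
Walk from root:
  at 26: 10 <= 26 <= 26, this is the LCA
LCA = 26


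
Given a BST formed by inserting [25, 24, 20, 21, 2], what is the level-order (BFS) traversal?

Tree insertion order: [25, 24, 20, 21, 2]
Tree (level-order array): [25, 24, None, 20, None, 2, 21]
BFS from the root, enqueuing left then right child of each popped node:
  queue [25] -> pop 25, enqueue [24], visited so far: [25]
  queue [24] -> pop 24, enqueue [20], visited so far: [25, 24]
  queue [20] -> pop 20, enqueue [2, 21], visited so far: [25, 24, 20]
  queue [2, 21] -> pop 2, enqueue [none], visited so far: [25, 24, 20, 2]
  queue [21] -> pop 21, enqueue [none], visited so far: [25, 24, 20, 2, 21]
Result: [25, 24, 20, 2, 21]


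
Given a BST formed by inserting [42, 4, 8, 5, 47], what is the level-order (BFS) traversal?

Tree insertion order: [42, 4, 8, 5, 47]
Tree (level-order array): [42, 4, 47, None, 8, None, None, 5]
BFS from the root, enqueuing left then right child of each popped node:
  queue [42] -> pop 42, enqueue [4, 47], visited so far: [42]
  queue [4, 47] -> pop 4, enqueue [8], visited so far: [42, 4]
  queue [47, 8] -> pop 47, enqueue [none], visited so far: [42, 4, 47]
  queue [8] -> pop 8, enqueue [5], visited so far: [42, 4, 47, 8]
  queue [5] -> pop 5, enqueue [none], visited so far: [42, 4, 47, 8, 5]
Result: [42, 4, 47, 8, 5]


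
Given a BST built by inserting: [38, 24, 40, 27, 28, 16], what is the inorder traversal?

Tree insertion order: [38, 24, 40, 27, 28, 16]
Tree (level-order array): [38, 24, 40, 16, 27, None, None, None, None, None, 28]
Inorder traversal: [16, 24, 27, 28, 38, 40]


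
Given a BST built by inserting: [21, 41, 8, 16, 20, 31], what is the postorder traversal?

Tree insertion order: [21, 41, 8, 16, 20, 31]
Tree (level-order array): [21, 8, 41, None, 16, 31, None, None, 20]
Postorder traversal: [20, 16, 8, 31, 41, 21]


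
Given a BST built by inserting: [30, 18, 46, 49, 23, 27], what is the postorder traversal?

Tree insertion order: [30, 18, 46, 49, 23, 27]
Tree (level-order array): [30, 18, 46, None, 23, None, 49, None, 27]
Postorder traversal: [27, 23, 18, 49, 46, 30]


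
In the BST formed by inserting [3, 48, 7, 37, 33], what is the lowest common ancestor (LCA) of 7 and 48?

Tree insertion order: [3, 48, 7, 37, 33]
Tree (level-order array): [3, None, 48, 7, None, None, 37, 33]
In a BST, the LCA of p=7, q=48 is the first node v on the
root-to-leaf path with p <= v <= q (go left if both < v, right if both > v).
Walk from root:
  at 3: both 7 and 48 > 3, go right
  at 48: 7 <= 48 <= 48, this is the LCA
LCA = 48


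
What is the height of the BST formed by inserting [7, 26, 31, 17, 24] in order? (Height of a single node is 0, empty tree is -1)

Insertion order: [7, 26, 31, 17, 24]
Tree (level-order array): [7, None, 26, 17, 31, None, 24]
Compute height bottom-up (empty subtree = -1):
  height(24) = 1 + max(-1, -1) = 0
  height(17) = 1 + max(-1, 0) = 1
  height(31) = 1 + max(-1, -1) = 0
  height(26) = 1 + max(1, 0) = 2
  height(7) = 1 + max(-1, 2) = 3
Height = 3


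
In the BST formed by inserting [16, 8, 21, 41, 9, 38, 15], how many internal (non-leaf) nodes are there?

Tree built from: [16, 8, 21, 41, 9, 38, 15]
Tree (level-order array): [16, 8, 21, None, 9, None, 41, None, 15, 38]
Rule: An internal node has at least one child.
Per-node child counts:
  node 16: 2 child(ren)
  node 8: 1 child(ren)
  node 9: 1 child(ren)
  node 15: 0 child(ren)
  node 21: 1 child(ren)
  node 41: 1 child(ren)
  node 38: 0 child(ren)
Matching nodes: [16, 8, 9, 21, 41]
Count of internal (non-leaf) nodes: 5


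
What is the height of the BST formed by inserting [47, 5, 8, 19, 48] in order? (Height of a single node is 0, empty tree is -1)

Insertion order: [47, 5, 8, 19, 48]
Tree (level-order array): [47, 5, 48, None, 8, None, None, None, 19]
Compute height bottom-up (empty subtree = -1):
  height(19) = 1 + max(-1, -1) = 0
  height(8) = 1 + max(-1, 0) = 1
  height(5) = 1 + max(-1, 1) = 2
  height(48) = 1 + max(-1, -1) = 0
  height(47) = 1 + max(2, 0) = 3
Height = 3


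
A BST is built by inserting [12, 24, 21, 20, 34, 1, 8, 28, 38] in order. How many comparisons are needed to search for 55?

Search path for 55: 12 -> 24 -> 34 -> 38
Found: False
Comparisons: 4


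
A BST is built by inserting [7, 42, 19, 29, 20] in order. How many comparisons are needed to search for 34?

Search path for 34: 7 -> 42 -> 19 -> 29
Found: False
Comparisons: 4


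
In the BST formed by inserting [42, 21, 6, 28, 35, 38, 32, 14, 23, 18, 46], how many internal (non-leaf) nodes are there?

Tree built from: [42, 21, 6, 28, 35, 38, 32, 14, 23, 18, 46]
Tree (level-order array): [42, 21, 46, 6, 28, None, None, None, 14, 23, 35, None, 18, None, None, 32, 38]
Rule: An internal node has at least one child.
Per-node child counts:
  node 42: 2 child(ren)
  node 21: 2 child(ren)
  node 6: 1 child(ren)
  node 14: 1 child(ren)
  node 18: 0 child(ren)
  node 28: 2 child(ren)
  node 23: 0 child(ren)
  node 35: 2 child(ren)
  node 32: 0 child(ren)
  node 38: 0 child(ren)
  node 46: 0 child(ren)
Matching nodes: [42, 21, 6, 14, 28, 35]
Count of internal (non-leaf) nodes: 6


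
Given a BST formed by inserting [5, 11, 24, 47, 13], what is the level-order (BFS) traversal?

Tree insertion order: [5, 11, 24, 47, 13]
Tree (level-order array): [5, None, 11, None, 24, 13, 47]
BFS from the root, enqueuing left then right child of each popped node:
  queue [5] -> pop 5, enqueue [11], visited so far: [5]
  queue [11] -> pop 11, enqueue [24], visited so far: [5, 11]
  queue [24] -> pop 24, enqueue [13, 47], visited so far: [5, 11, 24]
  queue [13, 47] -> pop 13, enqueue [none], visited so far: [5, 11, 24, 13]
  queue [47] -> pop 47, enqueue [none], visited so far: [5, 11, 24, 13, 47]
Result: [5, 11, 24, 13, 47]


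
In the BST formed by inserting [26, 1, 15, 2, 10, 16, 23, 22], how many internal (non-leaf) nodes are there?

Tree built from: [26, 1, 15, 2, 10, 16, 23, 22]
Tree (level-order array): [26, 1, None, None, 15, 2, 16, None, 10, None, 23, None, None, 22]
Rule: An internal node has at least one child.
Per-node child counts:
  node 26: 1 child(ren)
  node 1: 1 child(ren)
  node 15: 2 child(ren)
  node 2: 1 child(ren)
  node 10: 0 child(ren)
  node 16: 1 child(ren)
  node 23: 1 child(ren)
  node 22: 0 child(ren)
Matching nodes: [26, 1, 15, 2, 16, 23]
Count of internal (non-leaf) nodes: 6


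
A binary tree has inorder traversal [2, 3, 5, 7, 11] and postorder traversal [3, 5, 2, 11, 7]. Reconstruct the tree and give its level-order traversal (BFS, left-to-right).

Inorder:   [2, 3, 5, 7, 11]
Postorder: [3, 5, 2, 11, 7]
Algorithm: postorder visits root last, so walk postorder right-to-left;
each value is the root of the current inorder slice — split it at that
value, recurse on the right subtree first, then the left.
Recursive splits:
  root=7; inorder splits into left=[2, 3, 5], right=[11]
  root=11; inorder splits into left=[], right=[]
  root=2; inorder splits into left=[], right=[3, 5]
  root=5; inorder splits into left=[3], right=[]
  root=3; inorder splits into left=[], right=[]
Reconstructed level-order: [7, 2, 11, 5, 3]


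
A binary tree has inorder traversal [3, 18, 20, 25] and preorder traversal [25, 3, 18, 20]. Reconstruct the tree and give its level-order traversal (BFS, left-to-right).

Inorder:  [3, 18, 20, 25]
Preorder: [25, 3, 18, 20]
Algorithm: preorder visits root first, so consume preorder in order;
for each root, split the current inorder slice at that value into
left-subtree inorder and right-subtree inorder, then recurse.
Recursive splits:
  root=25; inorder splits into left=[3, 18, 20], right=[]
  root=3; inorder splits into left=[], right=[18, 20]
  root=18; inorder splits into left=[], right=[20]
  root=20; inorder splits into left=[], right=[]
Reconstructed level-order: [25, 3, 18, 20]


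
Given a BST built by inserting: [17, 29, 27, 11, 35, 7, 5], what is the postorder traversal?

Tree insertion order: [17, 29, 27, 11, 35, 7, 5]
Tree (level-order array): [17, 11, 29, 7, None, 27, 35, 5]
Postorder traversal: [5, 7, 11, 27, 35, 29, 17]


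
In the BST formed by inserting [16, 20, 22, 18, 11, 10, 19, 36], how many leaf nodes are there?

Tree built from: [16, 20, 22, 18, 11, 10, 19, 36]
Tree (level-order array): [16, 11, 20, 10, None, 18, 22, None, None, None, 19, None, 36]
Rule: A leaf has 0 children.
Per-node child counts:
  node 16: 2 child(ren)
  node 11: 1 child(ren)
  node 10: 0 child(ren)
  node 20: 2 child(ren)
  node 18: 1 child(ren)
  node 19: 0 child(ren)
  node 22: 1 child(ren)
  node 36: 0 child(ren)
Matching nodes: [10, 19, 36]
Count of leaf nodes: 3


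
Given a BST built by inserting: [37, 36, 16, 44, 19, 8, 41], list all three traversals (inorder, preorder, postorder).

Tree insertion order: [37, 36, 16, 44, 19, 8, 41]
Tree (level-order array): [37, 36, 44, 16, None, 41, None, 8, 19]
Inorder (L, root, R): [8, 16, 19, 36, 37, 41, 44]
Preorder (root, L, R): [37, 36, 16, 8, 19, 44, 41]
Postorder (L, R, root): [8, 19, 16, 36, 41, 44, 37]


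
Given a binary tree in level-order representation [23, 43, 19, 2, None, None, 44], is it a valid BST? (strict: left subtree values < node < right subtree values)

Level-order array: [23, 43, 19, 2, None, None, 44]
Validate using subtree bounds (lo, hi): at each node, require lo < value < hi,
then recurse left with hi=value and right with lo=value.
Preorder trace (stopping at first violation):
  at node 23 with bounds (-inf, +inf): OK
  at node 43 with bounds (-inf, 23): VIOLATION
Node 43 violates its bound: not (-inf < 43 < 23).
Result: Not a valid BST


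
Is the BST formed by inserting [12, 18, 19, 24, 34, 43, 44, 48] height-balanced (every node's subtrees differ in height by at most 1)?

Tree (level-order array): [12, None, 18, None, 19, None, 24, None, 34, None, 43, None, 44, None, 48]
Definition: a tree is height-balanced if, at every node, |h(left) - h(right)| <= 1 (empty subtree has height -1).
Bottom-up per-node check:
  node 48: h_left=-1, h_right=-1, diff=0 [OK], height=0
  node 44: h_left=-1, h_right=0, diff=1 [OK], height=1
  node 43: h_left=-1, h_right=1, diff=2 [FAIL (|-1-1|=2 > 1)], height=2
  node 34: h_left=-1, h_right=2, diff=3 [FAIL (|-1-2|=3 > 1)], height=3
  node 24: h_left=-1, h_right=3, diff=4 [FAIL (|-1-3|=4 > 1)], height=4
  node 19: h_left=-1, h_right=4, diff=5 [FAIL (|-1-4|=5 > 1)], height=5
  node 18: h_left=-1, h_right=5, diff=6 [FAIL (|-1-5|=6 > 1)], height=6
  node 12: h_left=-1, h_right=6, diff=7 [FAIL (|-1-6|=7 > 1)], height=7
Node 43 violates the condition: |-1 - 1| = 2 > 1.
Result: Not balanced


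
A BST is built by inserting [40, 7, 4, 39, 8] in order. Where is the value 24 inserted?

Starting tree (level order): [40, 7, None, 4, 39, None, None, 8]
Insertion path: 40 -> 7 -> 39 -> 8
Result: insert 24 as right child of 8
Final tree (level order): [40, 7, None, 4, 39, None, None, 8, None, None, 24]


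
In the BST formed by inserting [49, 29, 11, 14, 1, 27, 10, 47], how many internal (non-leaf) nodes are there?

Tree built from: [49, 29, 11, 14, 1, 27, 10, 47]
Tree (level-order array): [49, 29, None, 11, 47, 1, 14, None, None, None, 10, None, 27]
Rule: An internal node has at least one child.
Per-node child counts:
  node 49: 1 child(ren)
  node 29: 2 child(ren)
  node 11: 2 child(ren)
  node 1: 1 child(ren)
  node 10: 0 child(ren)
  node 14: 1 child(ren)
  node 27: 0 child(ren)
  node 47: 0 child(ren)
Matching nodes: [49, 29, 11, 1, 14]
Count of internal (non-leaf) nodes: 5


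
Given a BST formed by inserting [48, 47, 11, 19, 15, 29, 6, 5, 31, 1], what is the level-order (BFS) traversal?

Tree insertion order: [48, 47, 11, 19, 15, 29, 6, 5, 31, 1]
Tree (level-order array): [48, 47, None, 11, None, 6, 19, 5, None, 15, 29, 1, None, None, None, None, 31]
BFS from the root, enqueuing left then right child of each popped node:
  queue [48] -> pop 48, enqueue [47], visited so far: [48]
  queue [47] -> pop 47, enqueue [11], visited so far: [48, 47]
  queue [11] -> pop 11, enqueue [6, 19], visited so far: [48, 47, 11]
  queue [6, 19] -> pop 6, enqueue [5], visited so far: [48, 47, 11, 6]
  queue [19, 5] -> pop 19, enqueue [15, 29], visited so far: [48, 47, 11, 6, 19]
  queue [5, 15, 29] -> pop 5, enqueue [1], visited so far: [48, 47, 11, 6, 19, 5]
  queue [15, 29, 1] -> pop 15, enqueue [none], visited so far: [48, 47, 11, 6, 19, 5, 15]
  queue [29, 1] -> pop 29, enqueue [31], visited so far: [48, 47, 11, 6, 19, 5, 15, 29]
  queue [1, 31] -> pop 1, enqueue [none], visited so far: [48, 47, 11, 6, 19, 5, 15, 29, 1]
  queue [31] -> pop 31, enqueue [none], visited so far: [48, 47, 11, 6, 19, 5, 15, 29, 1, 31]
Result: [48, 47, 11, 6, 19, 5, 15, 29, 1, 31]


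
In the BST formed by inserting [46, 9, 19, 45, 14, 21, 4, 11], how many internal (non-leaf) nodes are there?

Tree built from: [46, 9, 19, 45, 14, 21, 4, 11]
Tree (level-order array): [46, 9, None, 4, 19, None, None, 14, 45, 11, None, 21]
Rule: An internal node has at least one child.
Per-node child counts:
  node 46: 1 child(ren)
  node 9: 2 child(ren)
  node 4: 0 child(ren)
  node 19: 2 child(ren)
  node 14: 1 child(ren)
  node 11: 0 child(ren)
  node 45: 1 child(ren)
  node 21: 0 child(ren)
Matching nodes: [46, 9, 19, 14, 45]
Count of internal (non-leaf) nodes: 5


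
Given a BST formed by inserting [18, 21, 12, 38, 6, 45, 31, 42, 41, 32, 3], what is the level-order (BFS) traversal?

Tree insertion order: [18, 21, 12, 38, 6, 45, 31, 42, 41, 32, 3]
Tree (level-order array): [18, 12, 21, 6, None, None, 38, 3, None, 31, 45, None, None, None, 32, 42, None, None, None, 41]
BFS from the root, enqueuing left then right child of each popped node:
  queue [18] -> pop 18, enqueue [12, 21], visited so far: [18]
  queue [12, 21] -> pop 12, enqueue [6], visited so far: [18, 12]
  queue [21, 6] -> pop 21, enqueue [38], visited so far: [18, 12, 21]
  queue [6, 38] -> pop 6, enqueue [3], visited so far: [18, 12, 21, 6]
  queue [38, 3] -> pop 38, enqueue [31, 45], visited so far: [18, 12, 21, 6, 38]
  queue [3, 31, 45] -> pop 3, enqueue [none], visited so far: [18, 12, 21, 6, 38, 3]
  queue [31, 45] -> pop 31, enqueue [32], visited so far: [18, 12, 21, 6, 38, 3, 31]
  queue [45, 32] -> pop 45, enqueue [42], visited so far: [18, 12, 21, 6, 38, 3, 31, 45]
  queue [32, 42] -> pop 32, enqueue [none], visited so far: [18, 12, 21, 6, 38, 3, 31, 45, 32]
  queue [42] -> pop 42, enqueue [41], visited so far: [18, 12, 21, 6, 38, 3, 31, 45, 32, 42]
  queue [41] -> pop 41, enqueue [none], visited so far: [18, 12, 21, 6, 38, 3, 31, 45, 32, 42, 41]
Result: [18, 12, 21, 6, 38, 3, 31, 45, 32, 42, 41]


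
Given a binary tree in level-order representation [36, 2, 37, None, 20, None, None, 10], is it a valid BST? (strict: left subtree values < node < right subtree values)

Level-order array: [36, 2, 37, None, 20, None, None, 10]
Validate using subtree bounds (lo, hi): at each node, require lo < value < hi,
then recurse left with hi=value and right with lo=value.
Preorder trace (stopping at first violation):
  at node 36 with bounds (-inf, +inf): OK
  at node 2 with bounds (-inf, 36): OK
  at node 20 with bounds (2, 36): OK
  at node 10 with bounds (2, 20): OK
  at node 37 with bounds (36, +inf): OK
No violation found at any node.
Result: Valid BST


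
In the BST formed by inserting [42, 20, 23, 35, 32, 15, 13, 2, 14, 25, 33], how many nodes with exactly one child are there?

Tree built from: [42, 20, 23, 35, 32, 15, 13, 2, 14, 25, 33]
Tree (level-order array): [42, 20, None, 15, 23, 13, None, None, 35, 2, 14, 32, None, None, None, None, None, 25, 33]
Rule: These are nodes with exactly 1 non-null child.
Per-node child counts:
  node 42: 1 child(ren)
  node 20: 2 child(ren)
  node 15: 1 child(ren)
  node 13: 2 child(ren)
  node 2: 0 child(ren)
  node 14: 0 child(ren)
  node 23: 1 child(ren)
  node 35: 1 child(ren)
  node 32: 2 child(ren)
  node 25: 0 child(ren)
  node 33: 0 child(ren)
Matching nodes: [42, 15, 23, 35]
Count of nodes with exactly one child: 4


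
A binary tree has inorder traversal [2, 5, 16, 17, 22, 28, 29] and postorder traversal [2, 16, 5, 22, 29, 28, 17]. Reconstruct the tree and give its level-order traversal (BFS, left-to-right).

Inorder:   [2, 5, 16, 17, 22, 28, 29]
Postorder: [2, 16, 5, 22, 29, 28, 17]
Algorithm: postorder visits root last, so walk postorder right-to-left;
each value is the root of the current inorder slice — split it at that
value, recurse on the right subtree first, then the left.
Recursive splits:
  root=17; inorder splits into left=[2, 5, 16], right=[22, 28, 29]
  root=28; inorder splits into left=[22], right=[29]
  root=29; inorder splits into left=[], right=[]
  root=22; inorder splits into left=[], right=[]
  root=5; inorder splits into left=[2], right=[16]
  root=16; inorder splits into left=[], right=[]
  root=2; inorder splits into left=[], right=[]
Reconstructed level-order: [17, 5, 28, 2, 16, 22, 29]


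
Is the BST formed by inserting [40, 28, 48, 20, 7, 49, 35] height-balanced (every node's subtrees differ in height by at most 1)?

Tree (level-order array): [40, 28, 48, 20, 35, None, 49, 7]
Definition: a tree is height-balanced if, at every node, |h(left) - h(right)| <= 1 (empty subtree has height -1).
Bottom-up per-node check:
  node 7: h_left=-1, h_right=-1, diff=0 [OK], height=0
  node 20: h_left=0, h_right=-1, diff=1 [OK], height=1
  node 35: h_left=-1, h_right=-1, diff=0 [OK], height=0
  node 28: h_left=1, h_right=0, diff=1 [OK], height=2
  node 49: h_left=-1, h_right=-1, diff=0 [OK], height=0
  node 48: h_left=-1, h_right=0, diff=1 [OK], height=1
  node 40: h_left=2, h_right=1, diff=1 [OK], height=3
All nodes satisfy the balance condition.
Result: Balanced


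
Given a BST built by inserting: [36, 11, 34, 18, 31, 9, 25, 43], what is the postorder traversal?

Tree insertion order: [36, 11, 34, 18, 31, 9, 25, 43]
Tree (level-order array): [36, 11, 43, 9, 34, None, None, None, None, 18, None, None, 31, 25]
Postorder traversal: [9, 25, 31, 18, 34, 11, 43, 36]


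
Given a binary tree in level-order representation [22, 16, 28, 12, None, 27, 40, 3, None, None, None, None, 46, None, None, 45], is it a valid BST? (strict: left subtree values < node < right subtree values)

Level-order array: [22, 16, 28, 12, None, 27, 40, 3, None, None, None, None, 46, None, None, 45]
Validate using subtree bounds (lo, hi): at each node, require lo < value < hi,
then recurse left with hi=value and right with lo=value.
Preorder trace (stopping at first violation):
  at node 22 with bounds (-inf, +inf): OK
  at node 16 with bounds (-inf, 22): OK
  at node 12 with bounds (-inf, 16): OK
  at node 3 with bounds (-inf, 12): OK
  at node 28 with bounds (22, +inf): OK
  at node 27 with bounds (22, 28): OK
  at node 40 with bounds (28, +inf): OK
  at node 46 with bounds (40, +inf): OK
  at node 45 with bounds (40, 46): OK
No violation found at any node.
Result: Valid BST


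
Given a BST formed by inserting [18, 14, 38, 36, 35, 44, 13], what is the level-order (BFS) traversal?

Tree insertion order: [18, 14, 38, 36, 35, 44, 13]
Tree (level-order array): [18, 14, 38, 13, None, 36, 44, None, None, 35]
BFS from the root, enqueuing left then right child of each popped node:
  queue [18] -> pop 18, enqueue [14, 38], visited so far: [18]
  queue [14, 38] -> pop 14, enqueue [13], visited so far: [18, 14]
  queue [38, 13] -> pop 38, enqueue [36, 44], visited so far: [18, 14, 38]
  queue [13, 36, 44] -> pop 13, enqueue [none], visited so far: [18, 14, 38, 13]
  queue [36, 44] -> pop 36, enqueue [35], visited so far: [18, 14, 38, 13, 36]
  queue [44, 35] -> pop 44, enqueue [none], visited so far: [18, 14, 38, 13, 36, 44]
  queue [35] -> pop 35, enqueue [none], visited so far: [18, 14, 38, 13, 36, 44, 35]
Result: [18, 14, 38, 13, 36, 44, 35]


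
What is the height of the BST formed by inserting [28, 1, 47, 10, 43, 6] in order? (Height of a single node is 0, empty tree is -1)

Insertion order: [28, 1, 47, 10, 43, 6]
Tree (level-order array): [28, 1, 47, None, 10, 43, None, 6]
Compute height bottom-up (empty subtree = -1):
  height(6) = 1 + max(-1, -1) = 0
  height(10) = 1 + max(0, -1) = 1
  height(1) = 1 + max(-1, 1) = 2
  height(43) = 1 + max(-1, -1) = 0
  height(47) = 1 + max(0, -1) = 1
  height(28) = 1 + max(2, 1) = 3
Height = 3


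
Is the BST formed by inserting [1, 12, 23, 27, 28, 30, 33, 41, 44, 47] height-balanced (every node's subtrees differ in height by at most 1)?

Tree (level-order array): [1, None, 12, None, 23, None, 27, None, 28, None, 30, None, 33, None, 41, None, 44, None, 47]
Definition: a tree is height-balanced if, at every node, |h(left) - h(right)| <= 1 (empty subtree has height -1).
Bottom-up per-node check:
  node 47: h_left=-1, h_right=-1, diff=0 [OK], height=0
  node 44: h_left=-1, h_right=0, diff=1 [OK], height=1
  node 41: h_left=-1, h_right=1, diff=2 [FAIL (|-1-1|=2 > 1)], height=2
  node 33: h_left=-1, h_right=2, diff=3 [FAIL (|-1-2|=3 > 1)], height=3
  node 30: h_left=-1, h_right=3, diff=4 [FAIL (|-1-3|=4 > 1)], height=4
  node 28: h_left=-1, h_right=4, diff=5 [FAIL (|-1-4|=5 > 1)], height=5
  node 27: h_left=-1, h_right=5, diff=6 [FAIL (|-1-5|=6 > 1)], height=6
  node 23: h_left=-1, h_right=6, diff=7 [FAIL (|-1-6|=7 > 1)], height=7
  node 12: h_left=-1, h_right=7, diff=8 [FAIL (|-1-7|=8 > 1)], height=8
  node 1: h_left=-1, h_right=8, diff=9 [FAIL (|-1-8|=9 > 1)], height=9
Node 41 violates the condition: |-1 - 1| = 2 > 1.
Result: Not balanced


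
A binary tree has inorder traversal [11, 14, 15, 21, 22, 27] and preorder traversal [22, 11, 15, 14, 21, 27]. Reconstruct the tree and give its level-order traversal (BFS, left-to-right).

Inorder:  [11, 14, 15, 21, 22, 27]
Preorder: [22, 11, 15, 14, 21, 27]
Algorithm: preorder visits root first, so consume preorder in order;
for each root, split the current inorder slice at that value into
left-subtree inorder and right-subtree inorder, then recurse.
Recursive splits:
  root=22; inorder splits into left=[11, 14, 15, 21], right=[27]
  root=11; inorder splits into left=[], right=[14, 15, 21]
  root=15; inorder splits into left=[14], right=[21]
  root=14; inorder splits into left=[], right=[]
  root=21; inorder splits into left=[], right=[]
  root=27; inorder splits into left=[], right=[]
Reconstructed level-order: [22, 11, 27, 15, 14, 21]


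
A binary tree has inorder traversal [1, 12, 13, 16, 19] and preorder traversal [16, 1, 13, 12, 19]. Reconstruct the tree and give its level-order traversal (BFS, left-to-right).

Inorder:  [1, 12, 13, 16, 19]
Preorder: [16, 1, 13, 12, 19]
Algorithm: preorder visits root first, so consume preorder in order;
for each root, split the current inorder slice at that value into
left-subtree inorder and right-subtree inorder, then recurse.
Recursive splits:
  root=16; inorder splits into left=[1, 12, 13], right=[19]
  root=1; inorder splits into left=[], right=[12, 13]
  root=13; inorder splits into left=[12], right=[]
  root=12; inorder splits into left=[], right=[]
  root=19; inorder splits into left=[], right=[]
Reconstructed level-order: [16, 1, 19, 13, 12]


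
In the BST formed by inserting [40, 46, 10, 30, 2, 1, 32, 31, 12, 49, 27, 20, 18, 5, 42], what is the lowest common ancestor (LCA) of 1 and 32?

Tree insertion order: [40, 46, 10, 30, 2, 1, 32, 31, 12, 49, 27, 20, 18, 5, 42]
Tree (level-order array): [40, 10, 46, 2, 30, 42, 49, 1, 5, 12, 32, None, None, None, None, None, None, None, None, None, 27, 31, None, 20, None, None, None, 18]
In a BST, the LCA of p=1, q=32 is the first node v on the
root-to-leaf path with p <= v <= q (go left if both < v, right if both > v).
Walk from root:
  at 40: both 1 and 32 < 40, go left
  at 10: 1 <= 10 <= 32, this is the LCA
LCA = 10


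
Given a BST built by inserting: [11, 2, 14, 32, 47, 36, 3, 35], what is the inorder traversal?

Tree insertion order: [11, 2, 14, 32, 47, 36, 3, 35]
Tree (level-order array): [11, 2, 14, None, 3, None, 32, None, None, None, 47, 36, None, 35]
Inorder traversal: [2, 3, 11, 14, 32, 35, 36, 47]


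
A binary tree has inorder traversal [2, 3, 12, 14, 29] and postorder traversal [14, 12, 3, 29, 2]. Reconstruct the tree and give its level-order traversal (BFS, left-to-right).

Inorder:   [2, 3, 12, 14, 29]
Postorder: [14, 12, 3, 29, 2]
Algorithm: postorder visits root last, so walk postorder right-to-left;
each value is the root of the current inorder slice — split it at that
value, recurse on the right subtree first, then the left.
Recursive splits:
  root=2; inorder splits into left=[], right=[3, 12, 14, 29]
  root=29; inorder splits into left=[3, 12, 14], right=[]
  root=3; inorder splits into left=[], right=[12, 14]
  root=12; inorder splits into left=[], right=[14]
  root=14; inorder splits into left=[], right=[]
Reconstructed level-order: [2, 29, 3, 12, 14]


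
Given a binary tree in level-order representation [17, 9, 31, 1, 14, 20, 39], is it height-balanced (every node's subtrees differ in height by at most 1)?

Tree (level-order array): [17, 9, 31, 1, 14, 20, 39]
Definition: a tree is height-balanced if, at every node, |h(left) - h(right)| <= 1 (empty subtree has height -1).
Bottom-up per-node check:
  node 1: h_left=-1, h_right=-1, diff=0 [OK], height=0
  node 14: h_left=-1, h_right=-1, diff=0 [OK], height=0
  node 9: h_left=0, h_right=0, diff=0 [OK], height=1
  node 20: h_left=-1, h_right=-1, diff=0 [OK], height=0
  node 39: h_left=-1, h_right=-1, diff=0 [OK], height=0
  node 31: h_left=0, h_right=0, diff=0 [OK], height=1
  node 17: h_left=1, h_right=1, diff=0 [OK], height=2
All nodes satisfy the balance condition.
Result: Balanced


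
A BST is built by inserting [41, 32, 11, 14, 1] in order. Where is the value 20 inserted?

Starting tree (level order): [41, 32, None, 11, None, 1, 14]
Insertion path: 41 -> 32 -> 11 -> 14
Result: insert 20 as right child of 14
Final tree (level order): [41, 32, None, 11, None, 1, 14, None, None, None, 20]


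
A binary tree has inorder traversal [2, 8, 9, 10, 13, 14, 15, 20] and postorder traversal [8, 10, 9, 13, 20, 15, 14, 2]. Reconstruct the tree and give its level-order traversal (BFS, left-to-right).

Inorder:   [2, 8, 9, 10, 13, 14, 15, 20]
Postorder: [8, 10, 9, 13, 20, 15, 14, 2]
Algorithm: postorder visits root last, so walk postorder right-to-left;
each value is the root of the current inorder slice — split it at that
value, recurse on the right subtree first, then the left.
Recursive splits:
  root=2; inorder splits into left=[], right=[8, 9, 10, 13, 14, 15, 20]
  root=14; inorder splits into left=[8, 9, 10, 13], right=[15, 20]
  root=15; inorder splits into left=[], right=[20]
  root=20; inorder splits into left=[], right=[]
  root=13; inorder splits into left=[8, 9, 10], right=[]
  root=9; inorder splits into left=[8], right=[10]
  root=10; inorder splits into left=[], right=[]
  root=8; inorder splits into left=[], right=[]
Reconstructed level-order: [2, 14, 13, 15, 9, 20, 8, 10]


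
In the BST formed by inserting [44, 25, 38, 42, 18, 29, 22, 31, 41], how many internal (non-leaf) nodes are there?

Tree built from: [44, 25, 38, 42, 18, 29, 22, 31, 41]
Tree (level-order array): [44, 25, None, 18, 38, None, 22, 29, 42, None, None, None, 31, 41]
Rule: An internal node has at least one child.
Per-node child counts:
  node 44: 1 child(ren)
  node 25: 2 child(ren)
  node 18: 1 child(ren)
  node 22: 0 child(ren)
  node 38: 2 child(ren)
  node 29: 1 child(ren)
  node 31: 0 child(ren)
  node 42: 1 child(ren)
  node 41: 0 child(ren)
Matching nodes: [44, 25, 18, 38, 29, 42]
Count of internal (non-leaf) nodes: 6


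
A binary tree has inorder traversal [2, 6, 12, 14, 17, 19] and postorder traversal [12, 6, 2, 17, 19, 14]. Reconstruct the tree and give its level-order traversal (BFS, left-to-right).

Inorder:   [2, 6, 12, 14, 17, 19]
Postorder: [12, 6, 2, 17, 19, 14]
Algorithm: postorder visits root last, so walk postorder right-to-left;
each value is the root of the current inorder slice — split it at that
value, recurse on the right subtree first, then the left.
Recursive splits:
  root=14; inorder splits into left=[2, 6, 12], right=[17, 19]
  root=19; inorder splits into left=[17], right=[]
  root=17; inorder splits into left=[], right=[]
  root=2; inorder splits into left=[], right=[6, 12]
  root=6; inorder splits into left=[], right=[12]
  root=12; inorder splits into left=[], right=[]
Reconstructed level-order: [14, 2, 19, 6, 17, 12]


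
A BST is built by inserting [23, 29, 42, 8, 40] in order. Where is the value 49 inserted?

Starting tree (level order): [23, 8, 29, None, None, None, 42, 40]
Insertion path: 23 -> 29 -> 42
Result: insert 49 as right child of 42
Final tree (level order): [23, 8, 29, None, None, None, 42, 40, 49]


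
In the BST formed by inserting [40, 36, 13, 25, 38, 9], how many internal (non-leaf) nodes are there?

Tree built from: [40, 36, 13, 25, 38, 9]
Tree (level-order array): [40, 36, None, 13, 38, 9, 25]
Rule: An internal node has at least one child.
Per-node child counts:
  node 40: 1 child(ren)
  node 36: 2 child(ren)
  node 13: 2 child(ren)
  node 9: 0 child(ren)
  node 25: 0 child(ren)
  node 38: 0 child(ren)
Matching nodes: [40, 36, 13]
Count of internal (non-leaf) nodes: 3


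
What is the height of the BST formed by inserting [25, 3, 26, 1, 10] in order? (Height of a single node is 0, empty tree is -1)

Insertion order: [25, 3, 26, 1, 10]
Tree (level-order array): [25, 3, 26, 1, 10]
Compute height bottom-up (empty subtree = -1):
  height(1) = 1 + max(-1, -1) = 0
  height(10) = 1 + max(-1, -1) = 0
  height(3) = 1 + max(0, 0) = 1
  height(26) = 1 + max(-1, -1) = 0
  height(25) = 1 + max(1, 0) = 2
Height = 2


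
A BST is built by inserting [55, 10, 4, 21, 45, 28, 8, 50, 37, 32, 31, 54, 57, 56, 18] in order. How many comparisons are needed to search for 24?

Search path for 24: 55 -> 10 -> 21 -> 45 -> 28
Found: False
Comparisons: 5


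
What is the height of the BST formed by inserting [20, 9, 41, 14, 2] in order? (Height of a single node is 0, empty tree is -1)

Insertion order: [20, 9, 41, 14, 2]
Tree (level-order array): [20, 9, 41, 2, 14]
Compute height bottom-up (empty subtree = -1):
  height(2) = 1 + max(-1, -1) = 0
  height(14) = 1 + max(-1, -1) = 0
  height(9) = 1 + max(0, 0) = 1
  height(41) = 1 + max(-1, -1) = 0
  height(20) = 1 + max(1, 0) = 2
Height = 2


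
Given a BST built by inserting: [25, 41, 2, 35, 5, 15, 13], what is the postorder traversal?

Tree insertion order: [25, 41, 2, 35, 5, 15, 13]
Tree (level-order array): [25, 2, 41, None, 5, 35, None, None, 15, None, None, 13]
Postorder traversal: [13, 15, 5, 2, 35, 41, 25]
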